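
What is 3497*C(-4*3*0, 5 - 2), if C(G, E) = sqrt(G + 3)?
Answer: 3497*sqrt(3) ≈ 6057.0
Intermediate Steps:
C(G, E) = sqrt(3 + G)
3497*C(-4*3*0, 5 - 2) = 3497*sqrt(3 - 4*3*0) = 3497*sqrt(3 - 12*0) = 3497*sqrt(3 + 0) = 3497*sqrt(3)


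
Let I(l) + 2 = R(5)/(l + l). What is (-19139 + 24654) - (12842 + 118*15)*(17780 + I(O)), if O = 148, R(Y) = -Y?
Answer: -19222711689/74 ≈ -2.5977e+8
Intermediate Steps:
I(l) = -2 - 5/(2*l) (I(l) = -2 + (-1*5)/(l + l) = -2 - 5*1/(2*l) = -2 - 5/(2*l))
(-19139 + 24654) - (12842 + 118*15)*(17780 + I(O)) = (-19139 + 24654) - (12842 + 118*15)*(17780 + (-2 - 5/2/148)) = 5515 - (12842 + 1770)*(17780 + (-2 - 5/2*1/148)) = 5515 - 14612*(17780 + (-2 - 5/296)) = 5515 - 14612*(17780 - 597/296) = 5515 - 14612*5262283/296 = 5515 - 1*19223119799/74 = 5515 - 19223119799/74 = -19222711689/74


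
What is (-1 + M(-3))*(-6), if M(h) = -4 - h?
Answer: 12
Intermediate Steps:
(-1 + M(-3))*(-6) = (-1 + (-4 - 1*(-3)))*(-6) = (-1 + (-4 + 3))*(-6) = (-1 - 1)*(-6) = -2*(-6) = 12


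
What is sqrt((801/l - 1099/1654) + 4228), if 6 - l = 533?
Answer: sqrt(3210722604013026)/871658 ≈ 65.006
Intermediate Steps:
l = -527 (l = 6 - 1*533 = 6 - 533 = -527)
sqrt((801/l - 1099/1654) + 4228) = sqrt((801/(-527) - 1099/1654) + 4228) = sqrt((801*(-1/527) - 1099*1/1654) + 4228) = sqrt((-801/527 - 1099/1654) + 4228) = sqrt(-1904027/871658 + 4228) = sqrt(3683465997/871658) = sqrt(3210722604013026)/871658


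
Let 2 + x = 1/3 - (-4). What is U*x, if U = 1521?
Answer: 3549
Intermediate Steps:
x = 7/3 (x = -2 + (1/3 - (-4)) = -2 + (⅓ - 1*(-4)) = -2 + (⅓ + 4) = -2 + 13/3 = 7/3 ≈ 2.3333)
U*x = 1521*(7/3) = 3549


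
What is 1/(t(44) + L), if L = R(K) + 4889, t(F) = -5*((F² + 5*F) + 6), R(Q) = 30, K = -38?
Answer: -1/5891 ≈ -0.00016975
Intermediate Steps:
t(F) = -30 - 25*F - 5*F² (t(F) = -5*(6 + F² + 5*F) = -30 - 25*F - 5*F²)
L = 4919 (L = 30 + 4889 = 4919)
1/(t(44) + L) = 1/((-30 - 25*44 - 5*44²) + 4919) = 1/((-30 - 1100 - 5*1936) + 4919) = 1/((-30 - 1100 - 9680) + 4919) = 1/(-10810 + 4919) = 1/(-5891) = -1/5891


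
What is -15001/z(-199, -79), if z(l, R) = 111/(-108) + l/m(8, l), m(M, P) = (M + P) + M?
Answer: -32942196/131 ≈ -2.5147e+5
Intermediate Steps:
m(M, P) = P + 2*M
z(l, R) = -37/36 + l/(16 + l) (z(l, R) = 111/(-108) + l/(l + 2*8) = 111*(-1/108) + l/(l + 16) = -37/36 + l/(16 + l))
-15001/z(-199, -79) = -15001*36*(16 - 199)/(-592 - 1*(-199)) = -15001*(-6588/(-592 + 199)) = -15001/((1/36)*(-1/183)*(-393)) = -15001/131/2196 = -15001*2196/131 = -32942196/131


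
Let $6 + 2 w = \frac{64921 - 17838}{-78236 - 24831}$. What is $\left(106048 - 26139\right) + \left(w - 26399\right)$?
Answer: $\frac{11029564855}{206134} \approx 53507.0$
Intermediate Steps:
$w = - \frac{665485}{206134}$ ($w = -3 + \frac{\left(64921 - 17838\right) \frac{1}{-78236 - 24831}}{2} = -3 + \frac{47083 \frac{1}{-103067}}{2} = -3 + \frac{47083 \left(- \frac{1}{103067}\right)}{2} = -3 + \frac{1}{2} \left(- \frac{47083}{103067}\right) = -3 - \frac{47083}{206134} = - \frac{665485}{206134} \approx -3.2284$)
$\left(106048 - 26139\right) + \left(w - 26399\right) = \left(106048 - 26139\right) - \frac{5442396951}{206134} = 79909 - \frac{5442396951}{206134} = \frac{11029564855}{206134}$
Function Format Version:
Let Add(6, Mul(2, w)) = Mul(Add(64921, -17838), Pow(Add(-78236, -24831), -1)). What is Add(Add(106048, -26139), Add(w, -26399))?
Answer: Rational(11029564855, 206134) ≈ 53507.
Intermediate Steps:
w = Rational(-665485, 206134) (w = Add(-3, Mul(Rational(1, 2), Mul(Add(64921, -17838), Pow(Add(-78236, -24831), -1)))) = Add(-3, Mul(Rational(1, 2), Mul(47083, Pow(-103067, -1)))) = Add(-3, Mul(Rational(1, 2), Mul(47083, Rational(-1, 103067)))) = Add(-3, Mul(Rational(1, 2), Rational(-47083, 103067))) = Add(-3, Rational(-47083, 206134)) = Rational(-665485, 206134) ≈ -3.2284)
Add(Add(106048, -26139), Add(w, -26399)) = Add(Add(106048, -26139), Add(Rational(-665485, 206134), -26399)) = Add(79909, Rational(-5442396951, 206134)) = Rational(11029564855, 206134)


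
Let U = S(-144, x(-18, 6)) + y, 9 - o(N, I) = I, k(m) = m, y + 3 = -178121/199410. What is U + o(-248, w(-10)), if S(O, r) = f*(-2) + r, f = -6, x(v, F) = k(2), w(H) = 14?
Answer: 1018339/199410 ≈ 5.1068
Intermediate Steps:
y = -776351/199410 (y = -3 - 178121/199410 = -776351/199410 ≈ -3.8932)
x(v, F) = 2
o(N, I) = 9 - I
S(O, r) = 12 + r (S(O, r) = -6*(-2) + r = 12 + r)
U = 2015389/199410 (U = (12 + 2) - 776351/199410 = 14 - 776351/199410 = 2015389/199410 ≈ 10.107)
U + o(-248, w(-10)) = 2015389/199410 + (9 - 1*14) = 2015389/199410 + (9 - 14) = 2015389/199410 - 5 = 1018339/199410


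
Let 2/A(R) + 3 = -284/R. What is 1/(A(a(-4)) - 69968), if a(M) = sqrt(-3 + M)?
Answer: (-3*sqrt(7) + 284*I)/(2*(-9935456*I + 104953*sqrt(7))) ≈ -1.4292e-5 + 3.803e-12*I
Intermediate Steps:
A(R) = 2/(-3 - 284/R)
1/(A(a(-4)) - 69968) = 1/(-2*sqrt(-3 - 4)/(284 + 3*sqrt(-3 - 4)) - 69968) = 1/(-2*sqrt(-7)/(284 + 3*sqrt(-7)) - 69968) = 1/(-2*I*sqrt(7)/(284 + 3*(I*sqrt(7))) - 69968) = 1/(-2*I*sqrt(7)/(284 + 3*I*sqrt(7)) - 69968) = 1/(-69968 - 2*I*sqrt(7)/(284 + 3*I*sqrt(7)))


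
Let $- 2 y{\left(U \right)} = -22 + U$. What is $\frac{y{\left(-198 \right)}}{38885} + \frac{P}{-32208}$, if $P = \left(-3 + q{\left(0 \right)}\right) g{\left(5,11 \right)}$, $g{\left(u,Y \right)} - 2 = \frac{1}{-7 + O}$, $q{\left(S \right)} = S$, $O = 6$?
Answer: $\frac{22179}{7590352} \approx 0.002922$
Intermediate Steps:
$y{\left(U \right)} = 11 - \frac{U}{2}$ ($y{\left(U \right)} = - \frac{-22 + U}{2} = 11 - \frac{U}{2}$)
$g{\left(u,Y \right)} = 1$ ($g{\left(u,Y \right)} = 2 + \frac{1}{-7 + 6} = 2 + \frac{1}{-1} = 2 - 1 = 1$)
$P = -3$ ($P = \left(-3 + 0\right) 1 = \left(-3\right) 1 = -3$)
$\frac{y{\left(-198 \right)}}{38885} + \frac{P}{-32208} = \frac{11 - -99}{38885} - \frac{3}{-32208} = \left(11 + 99\right) \frac{1}{38885} - - \frac{1}{10736} = 110 \cdot \frac{1}{38885} + \frac{1}{10736} = \frac{2}{707} + \frac{1}{10736} = \frac{22179}{7590352}$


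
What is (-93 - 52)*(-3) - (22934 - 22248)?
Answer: -251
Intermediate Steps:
(-93 - 52)*(-3) - (22934 - 22248) = -145*(-3) - 1*686 = 435 - 686 = -251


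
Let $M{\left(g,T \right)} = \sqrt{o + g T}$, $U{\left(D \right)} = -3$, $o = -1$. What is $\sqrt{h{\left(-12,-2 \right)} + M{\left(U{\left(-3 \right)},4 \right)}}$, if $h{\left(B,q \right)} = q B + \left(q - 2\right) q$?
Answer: $\sqrt{32 + i \sqrt{13}} \approx 5.6658 + 0.31819 i$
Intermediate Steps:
$h{\left(B,q \right)} = B q + q \left(-2 + q\right)$ ($h{\left(B,q \right)} = B q + \left(-2 + q\right) q = B q + q \left(-2 + q\right)$)
$M{\left(g,T \right)} = \sqrt{-1 + T g}$ ($M{\left(g,T \right)} = \sqrt{-1 + g T} = \sqrt{-1 + T g}$)
$\sqrt{h{\left(-12,-2 \right)} + M{\left(U{\left(-3 \right)},4 \right)}} = \sqrt{- 2 \left(-2 - 12 - 2\right) + \sqrt{-1 + 4 \left(-3\right)}} = \sqrt{\left(-2\right) \left(-16\right) + \sqrt{-1 - 12}} = \sqrt{32 + \sqrt{-13}} = \sqrt{32 + i \sqrt{13}}$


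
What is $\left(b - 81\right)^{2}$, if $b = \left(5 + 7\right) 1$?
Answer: $4761$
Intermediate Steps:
$b = 12$ ($b = 12 \cdot 1 = 12$)
$\left(b - 81\right)^{2} = \left(12 - 81\right)^{2} = \left(-69\right)^{2} = 4761$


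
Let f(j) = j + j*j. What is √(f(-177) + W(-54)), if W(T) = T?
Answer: √31098 ≈ 176.35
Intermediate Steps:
f(j) = j + j²
√(f(-177) + W(-54)) = √(-177*(1 - 177) - 54) = √(-177*(-176) - 54) = √(31152 - 54) = √31098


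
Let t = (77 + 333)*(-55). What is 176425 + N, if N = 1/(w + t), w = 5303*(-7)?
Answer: 10527456174/59671 ≈ 1.7643e+5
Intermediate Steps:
w = -37121
t = -22550 (t = 410*(-55) = -22550)
N = -1/59671 (N = 1/(-37121 - 22550) = 1/(-59671) = -1/59671 ≈ -1.6759e-5)
176425 + N = 176425 - 1/59671 = 10527456174/59671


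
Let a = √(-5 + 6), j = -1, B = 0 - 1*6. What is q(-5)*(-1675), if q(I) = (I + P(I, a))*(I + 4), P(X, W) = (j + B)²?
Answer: 73700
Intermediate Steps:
B = -6 (B = 0 - 6 = -6)
a = 1 (a = √1 = 1)
P(X, W) = 49 (P(X, W) = (-1 - 6)² = (-7)² = 49)
q(I) = (4 + I)*(49 + I) (q(I) = (I + 49)*(I + 4) = (49 + I)*(4 + I) = (4 + I)*(49 + I))
q(-5)*(-1675) = (196 + (-5)² + 53*(-5))*(-1675) = (196 + 25 - 265)*(-1675) = -44*(-1675) = 73700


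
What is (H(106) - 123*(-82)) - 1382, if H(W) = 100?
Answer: 8804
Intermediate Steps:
(H(106) - 123*(-82)) - 1382 = (100 - 123*(-82)) - 1382 = (100 + 10086) - 1382 = 10186 - 1382 = 8804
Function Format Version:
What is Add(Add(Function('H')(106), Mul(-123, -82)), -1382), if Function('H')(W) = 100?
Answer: 8804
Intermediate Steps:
Add(Add(Function('H')(106), Mul(-123, -82)), -1382) = Add(Add(100, Mul(-123, -82)), -1382) = Add(Add(100, 10086), -1382) = Add(10186, -1382) = 8804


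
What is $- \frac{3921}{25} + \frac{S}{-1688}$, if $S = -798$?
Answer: $- \frac{3299349}{21100} \approx -156.37$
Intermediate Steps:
$- \frac{3921}{25} + \frac{S}{-1688} = - \frac{3921}{25} - \frac{798}{-1688} = \left(-3921\right) \frac{1}{25} - - \frac{399}{844} = - \frac{3921}{25} + \frac{399}{844} = - \frac{3299349}{21100}$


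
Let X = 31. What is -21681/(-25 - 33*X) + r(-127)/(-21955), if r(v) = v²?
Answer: 459103163/23008840 ≈ 19.953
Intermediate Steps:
-21681/(-25 - 33*X) + r(-127)/(-21955) = -21681/(-25 - 33*31) + (-127)²/(-21955) = -21681/(-25 - 1023) + 16129*(-1/21955) = -21681/(-1048) - 16129/21955 = -21681*(-1/1048) - 16129/21955 = 21681/1048 - 16129/21955 = 459103163/23008840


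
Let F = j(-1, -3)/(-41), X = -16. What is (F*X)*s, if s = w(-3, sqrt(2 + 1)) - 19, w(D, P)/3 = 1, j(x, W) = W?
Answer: 768/41 ≈ 18.732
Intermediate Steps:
w(D, P) = 3 (w(D, P) = 3*1 = 3)
s = -16 (s = 3 - 19 = -16)
F = 3/41 (F = -3/(-41) = -3*(-1/41) = 3/41 ≈ 0.073171)
(F*X)*s = ((3/41)*(-16))*(-16) = -48/41*(-16) = 768/41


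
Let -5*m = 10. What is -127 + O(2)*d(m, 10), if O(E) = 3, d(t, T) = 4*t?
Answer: -151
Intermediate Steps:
m = -2 (m = -⅕*10 = -2)
-127 + O(2)*d(m, 10) = -127 + 3*(4*(-2)) = -127 + 3*(-8) = -127 - 24 = -151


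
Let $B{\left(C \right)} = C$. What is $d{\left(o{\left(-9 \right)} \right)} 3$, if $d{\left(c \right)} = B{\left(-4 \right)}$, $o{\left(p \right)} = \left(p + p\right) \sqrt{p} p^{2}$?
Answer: $-12$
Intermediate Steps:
$o{\left(p \right)} = 2 p^{\frac{7}{2}}$ ($o{\left(p \right)} = 2 p \sqrt{p} p^{2} = 2 p^{\frac{3}{2}} p^{2} = 2 p^{\frac{7}{2}}$)
$d{\left(c \right)} = -4$
$d{\left(o{\left(-9 \right)} \right)} 3 = \left(-4\right) 3 = -12$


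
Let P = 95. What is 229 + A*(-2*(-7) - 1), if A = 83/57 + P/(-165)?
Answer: 50253/209 ≈ 240.45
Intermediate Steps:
A = 184/209 (A = 83/57 + 95/(-165) = 83*(1/57) + 95*(-1/165) = 83/57 - 19/33 = 184/209 ≈ 0.88038)
229 + A*(-2*(-7) - 1) = 229 + 184*(-2*(-7) - 1)/209 = 229 + 184*(14 - 1)/209 = 229 + (184/209)*13 = 229 + 2392/209 = 50253/209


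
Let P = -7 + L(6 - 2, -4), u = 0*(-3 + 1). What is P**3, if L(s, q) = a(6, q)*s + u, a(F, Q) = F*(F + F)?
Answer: 22188041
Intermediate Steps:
a(F, Q) = 2*F**2 (a(F, Q) = F*(2*F) = 2*F**2)
u = 0 (u = 0*(-2) = 0)
L(s, q) = 72*s (L(s, q) = (2*6**2)*s + 0 = (2*36)*s + 0 = 72*s + 0 = 72*s)
P = 281 (P = -7 + 72*(6 - 2) = -7 + 72*4 = -7 + 288 = 281)
P**3 = 281**3 = 22188041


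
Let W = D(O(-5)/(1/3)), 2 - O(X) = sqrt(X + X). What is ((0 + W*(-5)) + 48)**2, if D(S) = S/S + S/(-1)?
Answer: 3079 - 2190*I*sqrt(10) ≈ 3079.0 - 6925.4*I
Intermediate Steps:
O(X) = 2 - sqrt(2)*sqrt(X) (O(X) = 2 - sqrt(X + X) = 2 - sqrt(2*X) = 2 - sqrt(2)*sqrt(X))
D(S) = 1 - S (D(S) = 1 + S*(-1) = 1 - S)
W = -5 + 3*I*sqrt(10) (W = 1 - (2 - sqrt(2)*sqrt(-5))/(1/3) = 1 - (2 - sqrt(2)*I*sqrt(5))/1/3 = 1 - (2 - I*sqrt(10))*3 = 1 - (6 - 3*I*sqrt(10)) = 1 + (-6 + 3*I*sqrt(10)) = -5 + 3*I*sqrt(10) ≈ -5.0 + 9.4868*I)
((0 + W*(-5)) + 48)**2 = ((0 + (-5 + 3*I*sqrt(10))*(-5)) + 48)**2 = ((0 + (25 - 15*I*sqrt(10))) + 48)**2 = ((25 - 15*I*sqrt(10)) + 48)**2 = (73 - 15*I*sqrt(10))**2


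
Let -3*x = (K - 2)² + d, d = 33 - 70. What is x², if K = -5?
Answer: 16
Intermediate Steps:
d = -37
x = -4 (x = -((-5 - 2)² - 37)/3 = -((-7)² - 37)/3 = -(49 - 37)/3 = -⅓*12 = -4)
x² = (-4)² = 16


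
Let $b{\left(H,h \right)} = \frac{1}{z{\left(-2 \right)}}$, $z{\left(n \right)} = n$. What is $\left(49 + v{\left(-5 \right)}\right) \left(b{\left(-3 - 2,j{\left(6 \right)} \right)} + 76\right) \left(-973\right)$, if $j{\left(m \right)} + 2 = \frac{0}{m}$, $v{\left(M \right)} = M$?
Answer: $-3232306$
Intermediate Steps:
$j{\left(m \right)} = -2$ ($j{\left(m \right)} = -2 + \frac{0}{m} = -2 + 0 = -2$)
$b{\left(H,h \right)} = - \frac{1}{2}$ ($b{\left(H,h \right)} = \frac{1}{-2} = - \frac{1}{2}$)
$\left(49 + v{\left(-5 \right)}\right) \left(b{\left(-3 - 2,j{\left(6 \right)} \right)} + 76\right) \left(-973\right) = \left(49 - 5\right) \left(- \frac{1}{2} + 76\right) \left(-973\right) = 44 \cdot \frac{151}{2} \left(-973\right) = 3322 \left(-973\right) = -3232306$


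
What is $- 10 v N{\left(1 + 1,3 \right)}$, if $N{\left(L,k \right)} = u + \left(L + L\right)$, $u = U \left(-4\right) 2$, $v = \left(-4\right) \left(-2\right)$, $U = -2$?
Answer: $-1600$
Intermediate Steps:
$v = 8$
$u = 16$ ($u = \left(-2\right) \left(-4\right) 2 = 8 \cdot 2 = 16$)
$N{\left(L,k \right)} = 16 + 2 L$ ($N{\left(L,k \right)} = 16 + \left(L + L\right) = 16 + 2 L$)
$- 10 v N{\left(1 + 1,3 \right)} = \left(-10\right) 8 \left(16 + 2 \left(1 + 1\right)\right) = - 80 \left(16 + 2 \cdot 2\right) = - 80 \left(16 + 4\right) = \left(-80\right) 20 = -1600$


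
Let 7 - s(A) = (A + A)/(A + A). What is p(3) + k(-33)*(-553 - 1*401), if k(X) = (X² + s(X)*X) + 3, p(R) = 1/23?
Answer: -19616147/23 ≈ -8.5288e+5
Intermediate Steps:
s(A) = 6 (s(A) = 7 - (A + A)/(A + A) = 7 - 2*A/(2*A) = 7 - 2*A*1/(2*A) = 7 - 1*1 = 7 - 1 = 6)
p(R) = 1/23
k(X) = 3 + X² + 6*X (k(X) = (X² + 6*X) + 3 = 3 + X² + 6*X)
p(3) + k(-33)*(-553 - 1*401) = 1/23 + (3 + (-33)² + 6*(-33))*(-553 - 1*401) = 1/23 + (3 + 1089 - 198)*(-553 - 401) = 1/23 + 894*(-954) = 1/23 - 852876 = -19616147/23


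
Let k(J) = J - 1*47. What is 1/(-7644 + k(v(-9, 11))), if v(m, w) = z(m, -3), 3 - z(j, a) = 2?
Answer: -1/7690 ≈ -0.00013004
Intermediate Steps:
z(j, a) = 1 (z(j, a) = 3 - 1*2 = 3 - 2 = 1)
v(m, w) = 1
k(J) = -47 + J (k(J) = J - 47 = -47 + J)
1/(-7644 + k(v(-9, 11))) = 1/(-7644 + (-47 + 1)) = 1/(-7644 - 46) = 1/(-7690) = -1/7690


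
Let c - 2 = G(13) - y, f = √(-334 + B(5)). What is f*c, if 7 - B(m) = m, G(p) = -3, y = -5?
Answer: 8*I*√83 ≈ 72.883*I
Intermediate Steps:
B(m) = 7 - m
f = 2*I*√83 (f = √(-334 + (7 - 1*5)) = √(-334 + (7 - 5)) = √(-334 + 2) = √(-332) = 2*I*√83 ≈ 18.221*I)
c = 4 (c = 2 + (-3 - 1*(-5)) = 2 + (-3 + 5) = 2 + 2 = 4)
f*c = (2*I*√83)*4 = 8*I*√83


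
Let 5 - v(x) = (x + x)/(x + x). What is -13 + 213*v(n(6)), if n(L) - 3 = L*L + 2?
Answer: 839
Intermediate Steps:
n(L) = 5 + L**2 (n(L) = 3 + (L*L + 2) = 3 + (L**2 + 2) = 3 + (2 + L**2) = 5 + L**2)
v(x) = 4 (v(x) = 5 - (x + x)/(x + x) = 5 - 2*x/(2*x) = 5 - 2*x*1/(2*x) = 5 - 1*1 = 5 - 1 = 4)
-13 + 213*v(n(6)) = -13 + 213*4 = -13 + 852 = 839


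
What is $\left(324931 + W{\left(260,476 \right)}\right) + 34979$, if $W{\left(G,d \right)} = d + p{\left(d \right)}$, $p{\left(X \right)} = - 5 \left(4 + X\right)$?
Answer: $357986$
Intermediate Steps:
$p{\left(X \right)} = -20 - 5 X$
$W{\left(G,d \right)} = -20 - 4 d$ ($W{\left(G,d \right)} = d - \left(20 + 5 d\right) = -20 - 4 d$)
$\left(324931 + W{\left(260,476 \right)}\right) + 34979 = \left(324931 - 1924\right) + 34979 = 323007 + 34979 = 357986$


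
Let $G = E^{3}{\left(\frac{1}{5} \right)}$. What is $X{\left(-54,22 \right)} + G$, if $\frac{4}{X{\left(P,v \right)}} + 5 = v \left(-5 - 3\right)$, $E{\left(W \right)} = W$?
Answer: $- \frac{319}{22625} \approx -0.014099$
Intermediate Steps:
$G = \frac{1}{125}$ ($G = \left(\frac{1}{5}\right)^{3} = \frac{1}{125} \approx 0.008$)
$X{\left(P,v \right)} = \frac{4}{-5 - 8 v}$ ($X{\left(P,v \right)} = \frac{4}{-5 + v \left(-5 - 3\right)} = \frac{4}{-5 + v \left(-8\right)} = \frac{4}{-5 - 8 v}$)
$X{\left(-54,22 \right)} + G = - \frac{4}{5 + 8 \cdot 22} + \frac{1}{125} = - \frac{4}{5 + 176} + \frac{1}{125} = - \frac{4}{181} + \frac{1}{125} = - \frac{319}{22625}$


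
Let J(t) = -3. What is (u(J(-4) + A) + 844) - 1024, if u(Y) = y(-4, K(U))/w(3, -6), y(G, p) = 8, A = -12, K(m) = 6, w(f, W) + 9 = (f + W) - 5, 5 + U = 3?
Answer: -3068/17 ≈ -180.47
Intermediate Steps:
U = -2 (U = -5 + 3 = -2)
w(f, W) = -14 + W + f (w(f, W) = -9 + ((f + W) - 5) = -9 + ((W + f) - 5) = -9 + (-5 + W + f) = -14 + W + f)
u(Y) = -8/17 (u(Y) = 8/(-14 - 6 + 3) = 8/(-17) = 8*(-1/17) = -8/17)
(u(J(-4) + A) + 844) - 1024 = (-8/17 + 844) - 1024 = 14340/17 - 1024 = -3068/17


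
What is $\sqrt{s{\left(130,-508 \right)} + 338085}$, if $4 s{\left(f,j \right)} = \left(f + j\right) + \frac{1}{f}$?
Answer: $\frac{17 \sqrt{79059370}}{260} \approx 581.37$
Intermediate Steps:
$s{\left(f,j \right)} = \frac{f}{4} + \frac{j}{4} + \frac{1}{4 f}$ ($s{\left(f,j \right)} = \frac{\left(f + j\right) + \frac{1}{f}}{4} = \frac{f + j + \frac{1}{f}}{4} = \frac{f}{4} + \frac{j}{4} + \frac{1}{4 f}$)
$\sqrt{s{\left(130,-508 \right)} + 338085} = \sqrt{\frac{1 + 130 \left(130 - 508\right)}{4 \cdot 130} + 338085} = \sqrt{\frac{1}{4} \cdot \frac{1}{130} \left(1 + 130 \left(-378\right)\right) + 338085} = \sqrt{\frac{1}{4} \cdot \frac{1}{130} \left(1 - 49140\right) + 338085} = \sqrt{\frac{1}{4} \cdot \frac{1}{130} \left(-49139\right) + 338085} = \sqrt{- \frac{49139}{520} + 338085} = \sqrt{\frac{175755061}{520}} = \frac{17 \sqrt{79059370}}{260}$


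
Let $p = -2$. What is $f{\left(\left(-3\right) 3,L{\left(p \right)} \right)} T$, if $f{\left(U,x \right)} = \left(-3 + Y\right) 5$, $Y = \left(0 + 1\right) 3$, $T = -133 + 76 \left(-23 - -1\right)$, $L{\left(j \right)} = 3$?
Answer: $0$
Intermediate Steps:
$T = -1805$ ($T = -133 + 76 \left(-23 + 1\right) = -133 + 76 \left(-22\right) = -133 - 1672 = -1805$)
$Y = 3$ ($Y = 1 \cdot 3 = 3$)
$f{\left(U,x \right)} = 0$ ($f{\left(U,x \right)} = \left(-3 + 3\right) 5 = 0 \cdot 5 = 0$)
$f{\left(\left(-3\right) 3,L{\left(p \right)} \right)} T = 0 \left(-1805\right) = 0$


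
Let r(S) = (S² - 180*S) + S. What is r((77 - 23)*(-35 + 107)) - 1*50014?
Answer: 14370578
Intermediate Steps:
r(S) = S² - 179*S
r((77 - 23)*(-35 + 107)) - 1*50014 = ((77 - 23)*(-35 + 107))*(-179 + (77 - 23)*(-35 + 107)) - 1*50014 = (54*72)*(-179 + 54*72) - 50014 = 3888*(-179 + 3888) - 50014 = 3888*3709 - 50014 = 14420592 - 50014 = 14370578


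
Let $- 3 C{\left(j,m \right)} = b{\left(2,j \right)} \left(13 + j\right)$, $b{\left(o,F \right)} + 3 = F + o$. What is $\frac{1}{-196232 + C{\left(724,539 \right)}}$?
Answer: $- \frac{1}{373849} \approx -2.6749 \cdot 10^{-6}$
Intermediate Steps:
$b{\left(o,F \right)} = -3 + F + o$ ($b{\left(o,F \right)} = -3 + \left(F + o\right) = -3 + F + o$)
$C{\left(j,m \right)} = - \frac{\left(-1 + j\right) \left(13 + j\right)}{3}$ ($C{\left(j,m \right)} = - \frac{\left(-3 + j + 2\right) \left(13 + j\right)}{3} = - \frac{\left(-1 + j\right) \left(13 + j\right)}{3}$)
$\frac{1}{-196232 + C{\left(724,539 \right)}} = \frac{1}{-196232 - \frac{\left(-1 + 724\right) \left(13 + 724\right)}{3}} = \frac{1}{-196232 - 241 \cdot 737} = \frac{1}{-196232 - 177617} = \frac{1}{-373849} = - \frac{1}{373849}$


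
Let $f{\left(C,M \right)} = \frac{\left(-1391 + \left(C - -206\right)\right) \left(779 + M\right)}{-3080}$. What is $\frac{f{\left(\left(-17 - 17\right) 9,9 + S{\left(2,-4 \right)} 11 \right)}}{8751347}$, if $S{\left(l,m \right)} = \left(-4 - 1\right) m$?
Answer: $\frac{26838}{481324085} \approx 5.5759 \cdot 10^{-5}$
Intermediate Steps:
$S{\left(l,m \right)} = - 5 m$
$f{\left(C,M \right)} = - \frac{\left(-1185 + C\right) \left(779 + M\right)}{3080}$ ($f{\left(C,M \right)} = \left(-1391 + \left(C + 206\right)\right) \left(779 + M\right) \left(- \frac{1}{3080}\right) = \left(-1391 + \left(206 + C\right)\right) \left(779 + M\right) \left(- \frac{1}{3080}\right) = \left(-1185 + C\right) \left(779 + M\right) \left(- \frac{1}{3080}\right) = - \frac{\left(-1185 + C\right) \left(779 + M\right)}{3080}$)
$\frac{f{\left(\left(-17 - 17\right) 9,9 + S{\left(2,-4 \right)} 11 \right)}}{8751347} = \frac{\frac{184623}{616} - \frac{779 \left(-17 - 17\right) 9}{3080} + \frac{237 \left(9 + \left(-5\right) \left(-4\right) 11\right)}{616} - \frac{\left(-17 - 17\right) 9 \left(9 + \left(-5\right) \left(-4\right) 11\right)}{3080}}{8751347} = \left(\frac{184623}{616} - \frac{779 \left(\left(-34\right) 9\right)}{3080} + \frac{237 \left(9 + 20 \cdot 11\right)}{616} - \frac{\left(-34\right) 9 \left(9 + 20 \cdot 11\right)}{3080}\right) \frac{1}{8751347} = \left(\frac{184623}{616} - - \frac{119187}{1540} + \frac{237 \left(9 + 220\right)}{616} - - \frac{153 \left(9 + 220\right)}{1540}\right) \frac{1}{8751347} = \left(\frac{184623}{616} + \frac{119187}{1540} + \frac{237}{616} \cdot 229 - \left(- \frac{153}{1540}\right) 229\right) \frac{1}{8751347} = \left(\frac{184623}{616} + \frac{119187}{1540} + \frac{54273}{616} + \frac{35037}{1540}\right) \frac{1}{8751347} = \frac{26838}{55} \cdot \frac{1}{8751347} = \frac{26838}{481324085}$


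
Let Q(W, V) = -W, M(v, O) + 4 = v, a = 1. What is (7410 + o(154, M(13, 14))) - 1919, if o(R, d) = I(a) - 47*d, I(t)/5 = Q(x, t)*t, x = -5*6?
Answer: 5218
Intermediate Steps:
x = -30
M(v, O) = -4 + v
I(t) = 150*t (I(t) = 5*((-1*(-30))*t) = 5*(30*t) = 150*t)
o(R, d) = 150 - 47*d (o(R, d) = 150*1 - 47*d = 150 - 47*d)
(7410 + o(154, M(13, 14))) - 1919 = (7410 + (150 - 47*(-4 + 13))) - 1919 = (7410 + (150 - 47*9)) - 1919 = (7410 + (150 - 423)) - 1919 = (7410 - 273) - 1919 = 7137 - 1919 = 5218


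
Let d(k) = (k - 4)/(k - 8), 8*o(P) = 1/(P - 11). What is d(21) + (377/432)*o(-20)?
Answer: 1816411/1392768 ≈ 1.3042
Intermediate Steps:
o(P) = 1/(8*(-11 + P)) (o(P) = 1/(8*(P - 11)) = 1/(8*(-11 + P)))
d(k) = (-4 + k)/(-8 + k)
d(21) + (377/432)*o(-20) = (-4 + 21)/(-8 + 21) + (377/432)*(1/(8*(-11 - 20))) = 17/13 + (377*(1/432))*((⅛)/(-31)) = (1/13)*17 + 377*((⅛)*(-1/31))/432 = 17/13 + (377/432)*(-1/248) = 17/13 - 377/107136 = 1816411/1392768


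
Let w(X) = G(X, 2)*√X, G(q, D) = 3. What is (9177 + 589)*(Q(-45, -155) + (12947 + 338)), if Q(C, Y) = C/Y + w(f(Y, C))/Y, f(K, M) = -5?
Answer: 4022068504/31 - 29298*I*√5/155 ≈ 1.2974e+8 - 422.66*I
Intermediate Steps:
w(X) = 3*√X
Q(C, Y) = C/Y + 3*I*√5/Y (Q(C, Y) = C/Y + (3*√(-5))/Y = C/Y + (3*(I*√5))/Y = C/Y + (3*I*√5)/Y = C/Y + 3*I*√5/Y)
(9177 + 589)*(Q(-45, -155) + (12947 + 338)) = (9177 + 589)*((-45 + 3*I*√5)/(-155) + (12947 + 338)) = 9766*(-(-45 + 3*I*√5)/155 + 13285) = 9766*((9/31 - 3*I*√5/155) + 13285) = 9766*(411844/31 - 3*I*√5/155) = 4022068504/31 - 29298*I*√5/155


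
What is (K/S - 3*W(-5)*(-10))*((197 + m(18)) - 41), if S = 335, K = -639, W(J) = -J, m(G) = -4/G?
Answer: 23184874/1005 ≈ 23070.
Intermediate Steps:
(K/S - 3*W(-5)*(-10))*((197 + m(18)) - 41) = (-639/335 - (-3)*(-5)*(-10))*((197 - 4/18) - 41) = (-639*1/335 - 3*5*(-10))*((197 - 4*1/18) - 41) = (-639/335 - 15*(-10))*((197 - 2/9) - 41) = (-639/335 + 150)*(1771/9 - 41) = (49611/335)*(1402/9) = 23184874/1005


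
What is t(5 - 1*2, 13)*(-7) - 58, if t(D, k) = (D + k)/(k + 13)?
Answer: -810/13 ≈ -62.308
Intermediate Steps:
t(D, k) = (D + k)/(13 + k)
t(5 - 1*2, 13)*(-7) - 58 = (((5 - 1*2) + 13)/(13 + 13))*(-7) - 58 = (((5 - 2) + 13)/26)*(-7) - 58 = ((3 + 13)/26)*(-7) - 58 = ((1/26)*16)*(-7) - 58 = (8/13)*(-7) - 58 = -56/13 - 58 = -810/13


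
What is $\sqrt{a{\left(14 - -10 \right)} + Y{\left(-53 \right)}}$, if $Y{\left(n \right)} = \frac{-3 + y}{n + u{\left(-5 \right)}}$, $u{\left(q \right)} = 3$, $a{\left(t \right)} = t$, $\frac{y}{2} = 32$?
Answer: $\frac{\sqrt{2278}}{10} \approx 4.7728$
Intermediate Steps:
$y = 64$ ($y = 2 \cdot 32 = 64$)
$Y{\left(n \right)} = \frac{61}{3 + n}$ ($Y{\left(n \right)} = \frac{-3 + 64}{n + 3} = \frac{61}{3 + n}$)
$\sqrt{a{\left(14 - -10 \right)} + Y{\left(-53 \right)}} = \sqrt{\left(14 - -10\right) + \frac{61}{3 - 53}} = \sqrt{\left(14 + 10\right) + \frac{61}{-50}} = \sqrt{24 + 61 \left(- \frac{1}{50}\right)} = \sqrt{24 - \frac{61}{50}} = \sqrt{\frac{1139}{50}} = \frac{\sqrt{2278}}{10}$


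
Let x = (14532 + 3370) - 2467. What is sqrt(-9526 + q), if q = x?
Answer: sqrt(5909) ≈ 76.870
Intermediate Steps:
x = 15435 (x = 17902 - 2467 = 15435)
q = 15435
sqrt(-9526 + q) = sqrt(-9526 + 15435) = sqrt(5909)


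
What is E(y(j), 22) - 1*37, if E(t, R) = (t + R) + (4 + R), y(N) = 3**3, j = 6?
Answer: 38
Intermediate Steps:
y(N) = 27
E(t, R) = 4 + t + 2*R (E(t, R) = (R + t) + (4 + R) = 4 + t + 2*R)
E(y(j), 22) - 1*37 = (4 + 27 + 2*22) - 1*37 = (4 + 27 + 44) - 37 = 75 - 37 = 38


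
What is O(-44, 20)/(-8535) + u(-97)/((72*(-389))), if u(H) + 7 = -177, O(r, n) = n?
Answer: 8419/1992069 ≈ 0.0042263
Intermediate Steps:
u(H) = -184 (u(H) = -7 - 177 = -184)
O(-44, 20)/(-8535) + u(-97)/((72*(-389))) = 20/(-8535) - 184/(72*(-389)) = 20*(-1/8535) - 184/(-28008) = -4/1707 - 184*(-1/28008) = -4/1707 + 23/3501 = 8419/1992069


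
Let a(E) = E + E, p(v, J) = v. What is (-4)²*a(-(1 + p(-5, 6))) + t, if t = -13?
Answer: 115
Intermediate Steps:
a(E) = 2*E
(-4)²*a(-(1 + p(-5, 6))) + t = (-4)²*(2*(-(1 - 5))) - 13 = 16*(2*(-1*(-4))) - 13 = 16*(2*4) - 13 = 16*8 - 13 = 128 - 13 = 115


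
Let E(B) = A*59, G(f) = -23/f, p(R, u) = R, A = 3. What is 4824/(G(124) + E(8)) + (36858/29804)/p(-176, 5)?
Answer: 1568463244527/57503837600 ≈ 27.276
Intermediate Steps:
E(B) = 177 (E(B) = 3*59 = 177)
4824/(G(124) + E(8)) + (36858/29804)/p(-176, 5) = 4824/(-23/124 + 177) + (36858/29804)/(-176) = 4824/(-23*1/124 + 177) + (36858*(1/29804))*(-1/176) = 4824/(-23/124 + 177) + (18429/14902)*(-1/176) = 4824/(21925/124) - 18429/2622752 = 4824*(124/21925) - 18429/2622752 = 598176/21925 - 18429/2622752 = 1568463244527/57503837600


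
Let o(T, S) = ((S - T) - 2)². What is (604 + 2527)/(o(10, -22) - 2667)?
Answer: -3131/1511 ≈ -2.0721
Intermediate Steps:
o(T, S) = (-2 + S - T)²
(604 + 2527)/(o(10, -22) - 2667) = (604 + 2527)/((2 + 10 - 1*(-22))² - 2667) = 3131/((2 + 10 + 22)² - 2667) = 3131/(34² - 2667) = 3131/(1156 - 2667) = 3131/(-1511) = 3131*(-1/1511) = -3131/1511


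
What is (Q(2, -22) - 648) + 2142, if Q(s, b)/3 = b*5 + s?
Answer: 1170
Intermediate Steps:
Q(s, b) = 3*s + 15*b (Q(s, b) = 3*(b*5 + s) = 3*(5*b + s) = 3*(s + 5*b) = 3*s + 15*b)
(Q(2, -22) - 648) + 2142 = ((3*2 + 15*(-22)) - 648) + 2142 = ((6 - 330) - 648) + 2142 = (-324 - 648) + 2142 = -972 + 2142 = 1170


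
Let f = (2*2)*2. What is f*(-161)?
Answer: -1288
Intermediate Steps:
f = 8 (f = 4*2 = 8)
f*(-161) = 8*(-161) = -1288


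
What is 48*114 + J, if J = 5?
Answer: 5477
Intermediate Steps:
48*114 + J = 48*114 + 5 = 5472 + 5 = 5477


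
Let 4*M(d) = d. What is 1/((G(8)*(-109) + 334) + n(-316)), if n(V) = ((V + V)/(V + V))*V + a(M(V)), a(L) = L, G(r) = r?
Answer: -1/933 ≈ -0.0010718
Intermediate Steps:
M(d) = d/4
n(V) = 5*V/4 (n(V) = ((V + V)/(V + V))*V + V/4 = ((2*V)/((2*V)))*V + V/4 = ((2*V)*(1/(2*V)))*V + V/4 = 1*V + V/4 = V + V/4 = 5*V/4)
1/((G(8)*(-109) + 334) + n(-316)) = 1/((8*(-109) + 334) + (5/4)*(-316)) = 1/((-872 + 334) - 395) = 1/(-538 - 395) = 1/(-933) = -1/933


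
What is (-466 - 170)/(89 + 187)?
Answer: -53/23 ≈ -2.3043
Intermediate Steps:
(-466 - 170)/(89 + 187) = -636/276 = -636*1/276 = -53/23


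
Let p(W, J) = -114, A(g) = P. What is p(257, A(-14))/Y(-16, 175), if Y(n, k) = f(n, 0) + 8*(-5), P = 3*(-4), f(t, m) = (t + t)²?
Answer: -19/164 ≈ -0.11585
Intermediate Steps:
f(t, m) = 4*t² (f(t, m) = (2*t)² = 4*t²)
P = -12
A(g) = -12
Y(n, k) = -40 + 4*n² (Y(n, k) = 4*n² + 8*(-5) = 4*n² - 40 = -40 + 4*n²)
p(257, A(-14))/Y(-16, 175) = -114/(-40 + 4*(-16)²) = -114/(-40 + 4*256) = -114/(-40 + 1024) = -114/984 = -114*1/984 = -19/164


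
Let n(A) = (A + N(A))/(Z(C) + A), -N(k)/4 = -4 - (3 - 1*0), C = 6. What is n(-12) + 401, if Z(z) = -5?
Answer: 6801/17 ≈ 400.06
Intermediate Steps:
N(k) = 28 (N(k) = -4*(-4 - (3 - 1*0)) = -4*(-4 - (3 + 0)) = -4*(-4 - 1*3) = -4*(-4 - 3) = -4*(-7) = 28)
n(A) = (28 + A)/(-5 + A) (n(A) = (A + 28)/(-5 + A) = (28 + A)/(-5 + A))
n(-12) + 401 = (28 - 12)/(-5 - 12) + 401 = 16/(-17) + 401 = -1/17*16 + 401 = -16/17 + 401 = 6801/17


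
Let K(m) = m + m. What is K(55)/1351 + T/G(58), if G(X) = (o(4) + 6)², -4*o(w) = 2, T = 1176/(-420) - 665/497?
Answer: -3213426/58032205 ≈ -0.055373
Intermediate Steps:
T = -1469/355 (T = 1176*(-1/420) - 665*1/497 = -14/5 - 95/71 = -1469/355 ≈ -4.1380)
K(m) = 2*m
o(w) = -½ (o(w) = -¼*2 = -½)
G(X) = 121/4 (G(X) = (-½ + 6)² = (11/2)² = 121/4)
K(55)/1351 + T/G(58) = (2*55)/1351 - 1469/(355*121/4) = 110*(1/1351) - 1469/355*4/121 = 110/1351 - 5876/42955 = -3213426/58032205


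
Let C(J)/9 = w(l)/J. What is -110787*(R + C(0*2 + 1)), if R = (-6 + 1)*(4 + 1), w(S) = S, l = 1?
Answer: 1772592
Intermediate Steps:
R = -25 (R = -5*5 = -25)
C(J) = 9/J (C(J) = 9*(1/J) = 9/J)
-110787*(R + C(0*2 + 1)) = -110787*(-25 + 9/(0*2 + 1)) = -110787*(-25 + 9/(0 + 1)) = -110787*(-25 + 9/1) = -110787*(-25 + 9*1) = -110787*(-25 + 9) = -110787*(-16) = 1772592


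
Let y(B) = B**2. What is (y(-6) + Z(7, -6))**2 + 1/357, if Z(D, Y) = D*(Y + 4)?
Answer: 172789/357 ≈ 484.00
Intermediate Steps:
Z(D, Y) = D*(4 + Y)
(y(-6) + Z(7, -6))**2 + 1/357 = ((-6)**2 + 7*(4 - 6))**2 + 1/357 = (36 + 7*(-2))**2 + 1/357 = (36 - 14)**2 + 1/357 = 22**2 + 1/357 = 484 + 1/357 = 172789/357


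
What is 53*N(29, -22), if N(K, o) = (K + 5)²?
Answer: 61268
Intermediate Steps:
N(K, o) = (5 + K)²
53*N(29, -22) = 53*(5 + 29)² = 53*34² = 53*1156 = 61268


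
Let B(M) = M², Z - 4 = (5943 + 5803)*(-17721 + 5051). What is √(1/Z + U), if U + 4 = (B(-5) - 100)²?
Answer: √31123382732332866690/74410908 ≈ 74.973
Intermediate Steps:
Z = -148821816 (Z = 4 + (5943 + 5803)*(-17721 + 5051) = 4 + 11746*(-12670) = 4 - 148821820 = -148821816)
U = 5621 (U = -4 + ((-5)² - 100)² = -4 + (25 - 100)² = -4 + (-75)² = -4 + 5625 = 5621)
√(1/Z + U) = √(1/(-148821816) + 5621) = √(-1/148821816 + 5621) = √(836527427735/148821816) = √31123382732332866690/74410908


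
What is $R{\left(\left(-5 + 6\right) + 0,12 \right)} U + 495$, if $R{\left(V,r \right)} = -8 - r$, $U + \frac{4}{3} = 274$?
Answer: $- \frac{14875}{3} \approx -4958.3$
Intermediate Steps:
$U = \frac{818}{3}$ ($U = - \frac{4}{3} + 274 = \frac{818}{3} \approx 272.67$)
$R{\left(\left(-5 + 6\right) + 0,12 \right)} U + 495 = \left(-8 - 12\right) \frac{818}{3} + 495 = \left(-20\right) \frac{818}{3} + 495 = - \frac{16360}{3} + 495 = - \frac{14875}{3}$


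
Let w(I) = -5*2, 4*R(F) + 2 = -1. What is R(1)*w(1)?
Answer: 15/2 ≈ 7.5000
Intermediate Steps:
R(F) = -¾ (R(F) = -½ + (¼)*(-1) = -½ - ¼ = -¾)
w(I) = -10
R(1)*w(1) = -¾*(-10) = 15/2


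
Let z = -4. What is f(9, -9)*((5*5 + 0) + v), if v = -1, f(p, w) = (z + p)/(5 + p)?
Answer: 60/7 ≈ 8.5714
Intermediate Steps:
f(p, w) = (-4 + p)/(5 + p)
f(9, -9)*((5*5 + 0) + v) = ((-4 + 9)/(5 + 9))*((5*5 + 0) - 1) = (5/14)*((25 + 0) - 1) = ((1/14)*5)*(25 - 1) = (5/14)*24 = 60/7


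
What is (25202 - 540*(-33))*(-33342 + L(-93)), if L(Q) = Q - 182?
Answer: -1446270574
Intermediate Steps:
L(Q) = -182 + Q
(25202 - 540*(-33))*(-33342 + L(-93)) = (25202 - 540*(-33))*(-33342 + (-182 - 93)) = (25202 + 17820)*(-33342 - 275) = 43022*(-33617) = -1446270574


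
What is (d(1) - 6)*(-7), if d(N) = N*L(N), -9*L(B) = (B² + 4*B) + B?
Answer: 140/3 ≈ 46.667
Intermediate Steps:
L(B) = -5*B/9 - B²/9 (L(B) = -((B² + 4*B) + B)/9 = -(B² + 5*B)/9 = -5*B/9 - B²/9)
d(N) = -N²*(5 + N)/9 (d(N) = N*(-N*(5 + N)/9) = -N²*(5 + N)/9)
(d(1) - 6)*(-7) = ((⅑)*1²*(-5 - 1*1) - 6)*(-7) = ((⅑)*1*(-5 - 1) - 6)*(-7) = ((⅑)*1*(-6) - 6)*(-7) = (-⅔ - 6)*(-7) = -20/3*(-7) = 140/3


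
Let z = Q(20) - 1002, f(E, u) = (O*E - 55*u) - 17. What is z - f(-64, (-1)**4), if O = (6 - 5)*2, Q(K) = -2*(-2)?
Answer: -798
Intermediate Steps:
Q(K) = 4
O = 2 (O = 1*2 = 2)
f(E, u) = -17 - 55*u + 2*E (f(E, u) = (2*E - 55*u) - 17 = (-55*u + 2*E) - 17 = -17 - 55*u + 2*E)
z = -998 (z = 4 - 1002 = -998)
z - f(-64, (-1)**4) = -998 - (-17 - 55*(-1)**4 + 2*(-64)) = -998 - (-17 - 55*1 - 128) = -998 - (-17 - 55 - 128) = -998 - 1*(-200) = -998 + 200 = -798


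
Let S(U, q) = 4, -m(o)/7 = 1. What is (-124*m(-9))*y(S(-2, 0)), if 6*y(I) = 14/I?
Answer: 1519/3 ≈ 506.33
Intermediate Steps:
m(o) = -7 (m(o) = -7*1 = -7)
y(I) = 7/(3*I) (y(I) = (14/I)/6 = 7/(3*I))
(-124*m(-9))*y(S(-2, 0)) = (-124*(-7))*((7/3)/4) = 868*((7/3)*(¼)) = 868*(7/12) = 1519/3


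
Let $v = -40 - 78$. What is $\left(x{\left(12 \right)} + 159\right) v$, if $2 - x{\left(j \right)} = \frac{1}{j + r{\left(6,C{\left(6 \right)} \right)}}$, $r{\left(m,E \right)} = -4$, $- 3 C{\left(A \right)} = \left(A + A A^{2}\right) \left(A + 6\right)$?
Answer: $- \frac{75933}{4} \approx -18983.0$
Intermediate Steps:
$C{\left(A \right)} = - \frac{\left(6 + A\right) \left(A + A^{3}\right)}{3}$ ($C{\left(A \right)} = - \frac{\left(A + A A^{2}\right) \left(A + 6\right)}{3} = - \frac{\left(A + A^{3}\right) \left(6 + A\right)}{3} = - \frac{\left(6 + A\right) \left(A + A^{3}\right)}{3}$)
$x{\left(j \right)} = 2 - \frac{1}{-4 + j}$ ($x{\left(j \right)} = 2 - \frac{1}{j - 4} = 2 - \frac{1}{-4 + j}$)
$v = -118$
$\left(x{\left(12 \right)} + 159\right) v = \left(\frac{-9 + 2 \cdot 12}{-4 + 12} + 159\right) \left(-118\right) = \left(\frac{-9 + 24}{8} + 159\right) \left(-118\right) = \left(\frac{1}{8} \cdot 15 + 159\right) \left(-118\right) = \left(\frac{15}{8} + 159\right) \left(-118\right) = \frac{1287}{8} \left(-118\right) = - \frac{75933}{4}$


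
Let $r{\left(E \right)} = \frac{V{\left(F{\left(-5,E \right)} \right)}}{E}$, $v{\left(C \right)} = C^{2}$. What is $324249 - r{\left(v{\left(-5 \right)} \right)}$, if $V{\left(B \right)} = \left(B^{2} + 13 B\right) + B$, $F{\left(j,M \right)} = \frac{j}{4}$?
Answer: $\frac{25939971}{80} \approx 3.2425 \cdot 10^{5}$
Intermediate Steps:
$F{\left(j,M \right)} = \frac{j}{4}$ ($F{\left(j,M \right)} = j \frac{1}{4} = \frac{j}{4}$)
$V{\left(B \right)} = B^{2} + 14 B$
$r{\left(E \right)} = - \frac{255}{16 E}$ ($r{\left(E \right)} = \frac{\frac{1}{4} \left(-5\right) \left(14 + \frac{1}{4} \left(-5\right)\right)}{E} = \frac{\left(- \frac{5}{4}\right) \left(14 - \frac{5}{4}\right)}{E} = \frac{\left(- \frac{5}{4}\right) \frac{51}{4}}{E} = - \frac{255}{16 E}$)
$324249 - r{\left(v{\left(-5 \right)} \right)} = 324249 - - \frac{255}{16 \left(-5\right)^{2}} = 324249 - - \frac{255}{16 \cdot 25} = 324249 - \left(- \frac{255}{16}\right) \frac{1}{25} = 324249 - - \frac{51}{80} = 324249 + \frac{51}{80} = \frac{25939971}{80}$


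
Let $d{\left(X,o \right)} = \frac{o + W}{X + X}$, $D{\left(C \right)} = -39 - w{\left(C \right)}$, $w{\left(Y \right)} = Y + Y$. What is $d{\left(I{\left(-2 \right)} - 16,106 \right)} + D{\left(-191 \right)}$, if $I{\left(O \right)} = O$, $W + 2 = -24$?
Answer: $\frac{3067}{9} \approx 340.78$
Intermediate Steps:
$W = -26$ ($W = -2 - 24 = -26$)
$w{\left(Y \right)} = 2 Y$
$D{\left(C \right)} = -39 - 2 C$
$d{\left(X,o \right)} = \frac{-26 + o}{2 X}$ ($d{\left(X,o \right)} = \frac{o - 26}{X + X} = \frac{-26 + o}{2 X}$)
$d{\left(I{\left(-2 \right)} - 16,106 \right)} + D{\left(-191 \right)} = \frac{-26 + 106}{2 \left(-2 - 16\right)} - -343 = \frac{1}{2} \frac{1}{-2 - 16} \cdot 80 + \left(-39 + 382\right) = \frac{1}{2} \frac{1}{-18} \cdot 80 + 343 = \frac{1}{2} \left(- \frac{1}{18}\right) 80 + 343 = - \frac{20}{9} + 343 = \frac{3067}{9}$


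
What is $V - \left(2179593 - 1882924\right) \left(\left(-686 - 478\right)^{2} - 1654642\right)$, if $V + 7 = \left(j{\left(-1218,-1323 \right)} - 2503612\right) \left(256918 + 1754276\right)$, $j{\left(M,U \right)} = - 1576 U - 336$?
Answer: $-753563820533$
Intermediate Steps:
$j{\left(M,U \right)} = -336 - 1576 U$
$V = -842489166607$ ($V = -7 + \left(\left(-336 - -2085048\right) - 2503612\right) \left(256918 + 1754276\right) = -7 + \left(\left(-336 + 2085048\right) - 2503612\right) 2011194 = -7 + \left(2084712 - 2503612\right) 2011194 = -7 - 842489166600 = -842489166607$)
$V - \left(2179593 - 1882924\right) \left(\left(-686 - 478\right)^{2} - 1654642\right) = -842489166607 - \left(2179593 - 1882924\right) \left(\left(-686 - 478\right)^{2} - 1654642\right) = -842489166607 - 296669 \left(\left(-1164\right)^{2} - 1654642\right) = -842489166607 - 296669 \left(1354896 - 1654642\right) = -842489166607 - 296669 \left(-299746\right) = -842489166607 - -88925346074 = -842489166607 + 88925346074 = -753563820533$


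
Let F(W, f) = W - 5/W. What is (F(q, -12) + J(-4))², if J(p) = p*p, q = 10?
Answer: 2601/4 ≈ 650.25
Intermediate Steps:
J(p) = p²
(F(q, -12) + J(-4))² = ((10 - 5/10) + (-4)²)² = ((10 - 5*⅒) + 16)² = ((10 - ½) + 16)² = (19/2 + 16)² = (51/2)² = 2601/4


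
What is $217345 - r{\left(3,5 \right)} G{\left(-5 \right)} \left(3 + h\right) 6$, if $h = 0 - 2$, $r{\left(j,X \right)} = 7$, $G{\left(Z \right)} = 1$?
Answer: $217303$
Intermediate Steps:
$h = -2$ ($h = 0 - 2 = -2$)
$217345 - r{\left(3,5 \right)} G{\left(-5 \right)} \left(3 + h\right) 6 = 217345 - 7 \cdot 1 \left(3 - 2\right) 6 = 217345 - 7 \cdot 1 \cdot 6 = 217345 - 7 \cdot 6 = 217345 - 42 = 217303$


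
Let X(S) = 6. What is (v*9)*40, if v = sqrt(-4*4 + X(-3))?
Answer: 360*I*sqrt(10) ≈ 1138.4*I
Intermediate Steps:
v = I*sqrt(10) (v = sqrt(-4*4 + 6) = sqrt(-16 + 6) = sqrt(-10) = I*sqrt(10) ≈ 3.1623*I)
(v*9)*40 = ((I*sqrt(10))*9)*40 = (9*I*sqrt(10))*40 = 360*I*sqrt(10)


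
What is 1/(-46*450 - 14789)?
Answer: -1/35489 ≈ -2.8178e-5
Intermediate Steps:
1/(-46*450 - 14789) = 1/(-20700 - 14789) = 1/(-35489) = -1/35489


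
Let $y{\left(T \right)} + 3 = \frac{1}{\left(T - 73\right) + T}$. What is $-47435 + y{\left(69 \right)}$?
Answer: $- \frac{3083469}{65} \approx -47438.0$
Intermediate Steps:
$y{\left(T \right)} = -3 + \frac{1}{-73 + 2 T}$ ($y{\left(T \right)} = -3 + \frac{1}{\left(T - 73\right) + T} = -3 + \frac{1}{\left(-73 + T\right) + T} = -3 + \frac{1}{-73 + 2 T}$)
$-47435 + y{\left(69 \right)} = -47435 + \frac{2 \left(110 - 207\right)}{-73 + 2 \cdot 69} = -47435 + \frac{2 \left(110 - 207\right)}{-73 + 138} = -47435 + 2 \cdot \frac{1}{65} \left(-97\right) = -47435 - \frac{194}{65} = - \frac{3083469}{65}$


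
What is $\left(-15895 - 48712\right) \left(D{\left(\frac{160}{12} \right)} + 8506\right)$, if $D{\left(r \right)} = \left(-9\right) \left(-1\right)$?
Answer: $-550128605$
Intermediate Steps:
$D{\left(r \right)} = 9$
$\left(-15895 - 48712\right) \left(D{\left(\frac{160}{12} \right)} + 8506\right) = \left(-15895 - 48712\right) \left(9 + 8506\right) = \left(-64607\right) 8515 = -550128605$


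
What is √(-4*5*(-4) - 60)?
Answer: 2*√5 ≈ 4.4721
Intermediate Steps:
√(-4*5*(-4) - 60) = √(-20*(-4) - 60) = √(80 - 60) = √20 = 2*√5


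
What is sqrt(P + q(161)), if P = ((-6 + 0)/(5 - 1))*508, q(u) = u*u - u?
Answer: sqrt(24998) ≈ 158.11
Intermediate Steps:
q(u) = u**2 - u
P = -762 (P = -6/4*508 = -6*1/4*508 = -3/2*508 = -762)
sqrt(P + q(161)) = sqrt(-762 + 161*(-1 + 161)) = sqrt(-762 + 161*160) = sqrt(-762 + 25760) = sqrt(24998)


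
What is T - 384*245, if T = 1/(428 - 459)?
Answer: -2916481/31 ≈ -94080.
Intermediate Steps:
T = -1/31 (T = 1/(-31) = -1/31 ≈ -0.032258)
T - 384*245 = -1/31 - 384*245 = -1/31 - 94080 = -2916481/31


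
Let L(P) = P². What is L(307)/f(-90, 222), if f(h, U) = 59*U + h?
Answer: 94249/13008 ≈ 7.2455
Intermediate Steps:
f(h, U) = h + 59*U
L(307)/f(-90, 222) = 307²/(-90 + 59*222) = 94249/(-90 + 13098) = 94249/13008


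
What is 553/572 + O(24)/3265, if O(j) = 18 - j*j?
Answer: 1486369/1867580 ≈ 0.79588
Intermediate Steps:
O(j) = 18 - j²
553/572 + O(24)/3265 = 553/572 + (18 - 1*24²)/3265 = 553*(1/572) + (18 - 1*576)*(1/3265) = 553/572 + (18 - 576)*(1/3265) = 553/572 - 558*1/3265 = 553/572 - 558/3265 = 1486369/1867580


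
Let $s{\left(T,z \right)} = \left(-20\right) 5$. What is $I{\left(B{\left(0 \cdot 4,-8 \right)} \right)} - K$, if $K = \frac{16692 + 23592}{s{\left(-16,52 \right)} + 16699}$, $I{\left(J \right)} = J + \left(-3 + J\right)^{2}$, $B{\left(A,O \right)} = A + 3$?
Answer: $\frac{3171}{5533} \approx 0.57311$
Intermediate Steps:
$s{\left(T,z \right)} = -100$
$B{\left(A,O \right)} = 3 + A$
$K = \frac{13428}{5533}$ ($K = \frac{16692 + 23592}{-100 + 16699} = \frac{40284}{16599} = 40284 \cdot \frac{1}{16599} = \frac{13428}{5533} \approx 2.4269$)
$I{\left(B{\left(0 \cdot 4,-8 \right)} \right)} - K = \left(\left(3 + 0 \cdot 4\right) + \left(-3 + \left(3 + 0 \cdot 4\right)\right)^{2}\right) - \frac{13428}{5533} = \left(\left(3 + 0\right) + \left(-3 + \left(3 + 0\right)\right)^{2}\right) - \frac{13428}{5533} = \left(3 + \left(-3 + 3\right)^{2}\right) - \frac{13428}{5533} = \left(3 + 0^{2}\right) - \frac{13428}{5533} = \left(3 + 0\right) - \frac{13428}{5533} = 3 - \frac{13428}{5533} = \frac{3171}{5533}$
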